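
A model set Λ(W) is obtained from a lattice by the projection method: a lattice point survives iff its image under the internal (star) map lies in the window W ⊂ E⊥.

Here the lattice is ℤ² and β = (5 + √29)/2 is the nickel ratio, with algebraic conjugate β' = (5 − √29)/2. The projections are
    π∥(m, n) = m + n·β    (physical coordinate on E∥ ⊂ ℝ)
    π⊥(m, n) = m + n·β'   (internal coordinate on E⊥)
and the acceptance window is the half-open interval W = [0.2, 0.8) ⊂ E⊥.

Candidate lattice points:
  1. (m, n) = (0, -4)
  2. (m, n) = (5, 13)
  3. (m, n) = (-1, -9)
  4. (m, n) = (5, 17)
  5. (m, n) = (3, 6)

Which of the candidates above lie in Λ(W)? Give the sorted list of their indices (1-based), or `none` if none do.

1, 3

Compute β' = (5−√29)/2 = -0.1926, so π⊥(m,n) = m -0.1926·n.
candidate 1: (m,n)=(0,-4) → π∥ = 0-4·β ≈ -20.7703, π⊥ = 0-4·β' ≈ 0.7703 ∈ [0.2, 0.8) ⇒ IN Λ
candidate 2: (m,n)=(5,13) → π∥ = 5+13·β ≈ 72.5036, π⊥ = 5+13·β' ≈ 2.4964 ∉ [0.2, 0.8) ⇒ out
candidate 3: (m,n)=(-1,-9) → π∥ = -1-9·β ≈ -47.7332, π⊥ = -1-9·β' ≈ 0.7332 ∈ [0.2, 0.8) ⇒ IN Λ
candidate 4: (m,n)=(5,17) → π∥ = 5+17·β ≈ 93.2739, π⊥ = 5+17·β' ≈ 1.7261 ∉ [0.2, 0.8) ⇒ out
candidate 5: (m,n)=(3,6) → π∥ = 3+6·β ≈ 34.1555, π⊥ = 3+6·β' ≈ 1.8445 ∉ [0.2, 0.8) ⇒ out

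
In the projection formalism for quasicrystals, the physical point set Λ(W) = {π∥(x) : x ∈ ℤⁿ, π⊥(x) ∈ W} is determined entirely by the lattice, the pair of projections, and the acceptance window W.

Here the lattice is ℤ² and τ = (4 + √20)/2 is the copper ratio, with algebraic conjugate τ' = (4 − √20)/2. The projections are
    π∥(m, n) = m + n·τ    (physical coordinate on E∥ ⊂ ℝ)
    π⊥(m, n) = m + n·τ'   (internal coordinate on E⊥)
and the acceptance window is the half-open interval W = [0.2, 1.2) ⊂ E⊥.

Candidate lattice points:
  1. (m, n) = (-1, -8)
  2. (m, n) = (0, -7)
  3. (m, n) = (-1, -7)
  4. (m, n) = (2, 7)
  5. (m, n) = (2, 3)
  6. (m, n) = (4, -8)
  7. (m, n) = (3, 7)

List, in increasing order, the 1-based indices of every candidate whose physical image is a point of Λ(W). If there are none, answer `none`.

τ' = (4−√20)/2 ≈ -0.236068.
#1 (-1,-8): internal coord -1 + (-8)·τ' = +0.888544; +0.888544 ∈ [0.2, 1.2) → IN Λ
#2 (0,-7): internal coord 0 + (-7)·τ' = +1.652476; +1.652476 ∉ [0.2, 1.2) → out
#3 (-1,-7): internal coord -1 + (-7)·τ' = +0.652476; +0.652476 ∈ [0.2, 1.2) → IN Λ
#4 (2,7): internal coord 2 + (7)·τ' = +0.347524; +0.347524 ∈ [0.2, 1.2) → IN Λ
#5 (2,3): internal coord 2 + (3)·τ' = +1.291796; +1.291796 ∉ [0.2, 1.2) → out
#6 (4,-8): internal coord 4 + (-8)·τ' = +5.888544; +5.888544 ∉ [0.2, 1.2) → out
#7 (3,7): internal coord 3 + (7)·τ' = +1.347524; +1.347524 ∉ [0.2, 1.2) → out

1, 3, 4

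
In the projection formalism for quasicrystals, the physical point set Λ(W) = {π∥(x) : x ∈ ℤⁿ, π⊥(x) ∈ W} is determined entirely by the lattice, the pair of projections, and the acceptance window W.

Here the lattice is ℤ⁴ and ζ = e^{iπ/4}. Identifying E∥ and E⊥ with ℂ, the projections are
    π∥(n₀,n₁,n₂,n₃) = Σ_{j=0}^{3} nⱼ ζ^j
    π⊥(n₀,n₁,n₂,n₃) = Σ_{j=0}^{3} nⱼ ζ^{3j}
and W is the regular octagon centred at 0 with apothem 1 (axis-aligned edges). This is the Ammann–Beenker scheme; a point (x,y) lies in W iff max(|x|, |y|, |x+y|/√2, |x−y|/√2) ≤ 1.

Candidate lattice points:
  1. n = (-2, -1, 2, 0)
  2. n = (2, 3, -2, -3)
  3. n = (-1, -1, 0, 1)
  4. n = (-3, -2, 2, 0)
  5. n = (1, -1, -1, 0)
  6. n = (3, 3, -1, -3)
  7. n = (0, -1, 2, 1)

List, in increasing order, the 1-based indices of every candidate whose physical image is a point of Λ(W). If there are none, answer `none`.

π⊥(n) = n₀ + n₁ζ³ + n₂ζ⁶ + n₃ζ⁹ where ζ = e^{iπ/4}.
candidate 1: n = (-2, -1, 2, 0) → π⊥ ≈ (-1.2929, -2.7071); max(|x|,|y|,|x±y|/√2) = 2.8284 > 1 ⇒ ∉ W
candidate 2: n = (2, 3, -2, -3) → π⊥ ≈ (-2.2426, +2.0000); max(|x|,|y|,|x±y|/√2) = 3.0000 > 1 ⇒ ∉ W
candidate 3: n = (-1, -1, 0, 1) → π⊥ ≈ (+0.4142, +0.0000); max(|x|,|y|,|x±y|/√2) = 0.4142 ≤ 1 ⇒ ∈ W
candidate 4: n = (-3, -2, 2, 0) → π⊥ ≈ (-1.5858, -3.4142); max(|x|,|y|,|x±y|/√2) = 3.5355 > 1 ⇒ ∉ W
candidate 5: n = (1, -1, -1, 0) → π⊥ ≈ (+1.7071, +0.2929); max(|x|,|y|,|x±y|/√2) = 1.7071 > 1 ⇒ ∉ W
candidate 6: n = (3, 3, -1, -3) → π⊥ ≈ (-1.2426, +1.0000); max(|x|,|y|,|x±y|/√2) = 1.5858 > 1 ⇒ ∉ W
candidate 7: n = (0, -1, 2, 1) → π⊥ ≈ (+1.4142, -2.0000); max(|x|,|y|,|x±y|/√2) = 2.4142 > 1 ⇒ ∉ W

3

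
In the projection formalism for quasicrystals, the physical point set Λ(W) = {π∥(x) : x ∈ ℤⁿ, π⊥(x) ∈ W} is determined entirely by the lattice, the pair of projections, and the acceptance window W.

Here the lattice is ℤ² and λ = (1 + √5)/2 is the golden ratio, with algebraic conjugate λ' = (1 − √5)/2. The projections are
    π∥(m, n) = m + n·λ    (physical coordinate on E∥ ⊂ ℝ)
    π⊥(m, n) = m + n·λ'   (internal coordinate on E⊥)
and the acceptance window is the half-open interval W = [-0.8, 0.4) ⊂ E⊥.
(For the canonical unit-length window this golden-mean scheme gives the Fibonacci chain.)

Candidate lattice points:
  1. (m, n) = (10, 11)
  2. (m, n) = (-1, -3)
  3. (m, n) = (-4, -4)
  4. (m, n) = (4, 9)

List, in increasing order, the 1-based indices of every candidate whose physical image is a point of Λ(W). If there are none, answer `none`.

none

Numerically λ ≈ 1.6180 and λ' = −1/λ ≈ -0.6180.
[1] lift (10,11): star map gives 3.2016; window check -0.8 ≤ 3.2016 < 0.4 is false → out
[2] lift (-1,-3): star map gives 0.8541; window check -0.8 ≤ 0.8541 < 0.4 is false → out
[3] lift (-4,-4): star map gives -1.5279; window check -0.8 ≤ -1.5279 < 0.4 is false → out
[4] lift (4,9): star map gives -1.5623; window check -0.8 ≤ -1.5623 < 0.4 is false → out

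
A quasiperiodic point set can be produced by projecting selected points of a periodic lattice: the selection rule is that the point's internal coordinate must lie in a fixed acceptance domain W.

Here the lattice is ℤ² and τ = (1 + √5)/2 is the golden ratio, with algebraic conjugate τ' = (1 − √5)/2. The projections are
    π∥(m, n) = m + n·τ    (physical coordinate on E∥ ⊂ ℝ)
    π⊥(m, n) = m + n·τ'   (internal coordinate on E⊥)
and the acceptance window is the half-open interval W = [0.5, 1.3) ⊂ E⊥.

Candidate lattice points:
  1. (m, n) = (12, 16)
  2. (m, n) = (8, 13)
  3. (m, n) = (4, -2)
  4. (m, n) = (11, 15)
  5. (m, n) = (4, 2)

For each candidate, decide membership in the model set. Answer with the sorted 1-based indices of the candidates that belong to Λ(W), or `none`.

none

Compute τ' = (1−√5)/2 = -0.618034, so π⊥(m,n) = m -0.618034·n.
[1] lift (12,16): star map gives 2.111456; window check 0.5 ≤ 2.111456 < 1.3 is false → out
[2] lift (8,13): star map gives -0.034442; window check 0.5 ≤ -0.034442 < 1.3 is false → out
[3] lift (4,-2): star map gives 5.236068; window check 0.5 ≤ 5.236068 < 1.3 is false → out
[4] lift (11,15): star map gives 1.729490; window check 0.5 ≤ 1.729490 < 1.3 is false → out
[5] lift (4,2): star map gives 2.763932; window check 0.5 ≤ 2.763932 < 1.3 is false → out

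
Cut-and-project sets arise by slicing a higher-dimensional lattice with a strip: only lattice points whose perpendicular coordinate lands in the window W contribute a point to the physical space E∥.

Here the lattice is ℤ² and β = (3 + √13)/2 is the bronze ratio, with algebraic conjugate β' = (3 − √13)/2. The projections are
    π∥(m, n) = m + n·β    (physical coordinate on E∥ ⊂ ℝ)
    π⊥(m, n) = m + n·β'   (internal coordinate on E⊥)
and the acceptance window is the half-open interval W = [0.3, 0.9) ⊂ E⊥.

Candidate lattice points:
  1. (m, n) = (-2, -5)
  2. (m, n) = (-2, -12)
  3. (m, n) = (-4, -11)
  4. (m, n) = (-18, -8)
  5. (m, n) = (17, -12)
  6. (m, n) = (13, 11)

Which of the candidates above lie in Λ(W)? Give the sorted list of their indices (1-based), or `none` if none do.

none

β' = (3−√13)/2 ≈ -0.30278.
#1 (-2,-5): internal coord -2 + (-5)·β' = -0.48612; -0.48612 ∉ [0.3, 0.9) → out
#2 (-2,-12): internal coord -2 + (-12)·β' = +1.63331; +1.63331 ∉ [0.3, 0.9) → out
#3 (-4,-11): internal coord -4 + (-11)·β' = -0.66947; -0.66947 ∉ [0.3, 0.9) → out
#4 (-18,-8): internal coord -18 + (-8)·β' = -15.57779; -15.57779 ∉ [0.3, 0.9) → out
#5 (17,-12): internal coord 17 + (-12)·β' = +20.63331; +20.63331 ∉ [0.3, 0.9) → out
#6 (13,11): internal coord 13 + (11)·β' = +9.66947; +9.66947 ∉ [0.3, 0.9) → out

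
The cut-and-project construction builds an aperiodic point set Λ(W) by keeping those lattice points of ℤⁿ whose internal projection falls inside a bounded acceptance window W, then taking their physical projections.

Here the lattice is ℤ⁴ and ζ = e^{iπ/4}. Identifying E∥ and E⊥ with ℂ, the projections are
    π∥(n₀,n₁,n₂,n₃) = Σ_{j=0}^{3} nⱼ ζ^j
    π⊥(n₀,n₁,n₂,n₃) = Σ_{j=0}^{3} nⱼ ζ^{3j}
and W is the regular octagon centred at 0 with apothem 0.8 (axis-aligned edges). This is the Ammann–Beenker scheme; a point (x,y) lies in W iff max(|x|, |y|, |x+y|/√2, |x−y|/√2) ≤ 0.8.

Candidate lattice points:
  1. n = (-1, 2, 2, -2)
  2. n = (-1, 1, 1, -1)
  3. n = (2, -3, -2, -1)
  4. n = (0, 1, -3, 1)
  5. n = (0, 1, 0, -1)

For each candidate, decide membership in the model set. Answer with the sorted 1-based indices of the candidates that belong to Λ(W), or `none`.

none

With ζ = e^{iπ/4} the internal vectors are ζ^0,ζ^3,ζ^6,ζ^9.
candidate 1: n = (-1, 2, 2, -2) → π⊥ ≈ (-3.828427, -2.000000); max(|x|,|y|,|x±y|/√2) = 4.121320 > 0.8 ⇒ ∉ W
candidate 2: n = (-1, 1, 1, -1) → π⊥ ≈ (-2.414214, -1.000000); max(|x|,|y|,|x±y|/√2) = 2.414214 > 0.8 ⇒ ∉ W
candidate 3: n = (2, -3, -2, -1) → π⊥ ≈ (+3.414214, -0.828427); max(|x|,|y|,|x±y|/√2) = 3.414214 > 0.8 ⇒ ∉ W
candidate 4: n = (0, 1, -3, 1) → π⊥ ≈ (+0.000000, +4.414214); max(|x|,|y|,|x±y|/√2) = 4.414214 > 0.8 ⇒ ∉ W
candidate 5: n = (0, 1, 0, -1) → π⊥ ≈ (-1.414214, +0.000000); max(|x|,|y|,|x±y|/√2) = 1.414214 > 0.8 ⇒ ∉ W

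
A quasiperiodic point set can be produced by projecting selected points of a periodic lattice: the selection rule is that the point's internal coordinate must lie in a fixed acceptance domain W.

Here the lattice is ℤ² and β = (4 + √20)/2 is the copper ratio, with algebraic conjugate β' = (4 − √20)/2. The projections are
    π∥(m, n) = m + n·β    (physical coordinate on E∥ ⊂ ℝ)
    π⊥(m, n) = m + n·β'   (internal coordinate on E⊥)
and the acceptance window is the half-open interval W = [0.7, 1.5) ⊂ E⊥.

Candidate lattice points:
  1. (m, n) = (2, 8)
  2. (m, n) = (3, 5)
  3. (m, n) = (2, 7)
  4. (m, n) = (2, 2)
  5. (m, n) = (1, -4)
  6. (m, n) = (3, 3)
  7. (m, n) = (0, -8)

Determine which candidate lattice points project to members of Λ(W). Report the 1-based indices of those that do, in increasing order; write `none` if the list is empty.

Numerically β ≈ 4.2361 and β' = −1/β ≈ -0.2361.
#1 (2,8): internal coord 2 + (8)·β' = +0.1115; +0.1115 ∉ [0.7, 1.5) → out
#2 (3,5): internal coord 3 + (5)·β' = +1.8197; +1.8197 ∉ [0.7, 1.5) → out
#3 (2,7): internal coord 2 + (7)·β' = +0.3475; +0.3475 ∉ [0.7, 1.5) → out
#4 (2,2): internal coord 2 + (2)·β' = +1.5279; +1.5279 ∉ [0.7, 1.5) → out
#5 (1,-4): internal coord 1 + (-4)·β' = +1.9443; +1.9443 ∉ [0.7, 1.5) → out
#6 (3,3): internal coord 3 + (3)·β' = +2.2918; +2.2918 ∉ [0.7, 1.5) → out
#7 (0,-8): internal coord 0 + (-8)·β' = +1.8885; +1.8885 ∉ [0.7, 1.5) → out

none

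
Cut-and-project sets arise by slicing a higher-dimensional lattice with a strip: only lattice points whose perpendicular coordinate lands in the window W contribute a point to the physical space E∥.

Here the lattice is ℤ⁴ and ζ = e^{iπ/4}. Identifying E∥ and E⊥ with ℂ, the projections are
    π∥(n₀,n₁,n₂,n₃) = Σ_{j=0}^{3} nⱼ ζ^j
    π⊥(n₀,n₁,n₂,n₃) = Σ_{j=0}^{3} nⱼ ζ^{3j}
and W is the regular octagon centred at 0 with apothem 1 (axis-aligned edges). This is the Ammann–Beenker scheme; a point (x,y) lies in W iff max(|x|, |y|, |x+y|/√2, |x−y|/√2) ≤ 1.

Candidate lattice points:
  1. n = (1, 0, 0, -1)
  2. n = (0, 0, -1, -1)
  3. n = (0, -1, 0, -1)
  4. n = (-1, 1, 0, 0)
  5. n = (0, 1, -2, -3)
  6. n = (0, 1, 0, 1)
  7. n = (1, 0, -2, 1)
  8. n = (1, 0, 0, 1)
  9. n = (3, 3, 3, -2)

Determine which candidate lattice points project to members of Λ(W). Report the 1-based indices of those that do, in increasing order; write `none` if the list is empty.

Internal map: ζ^{3j} for j=0..3 gives (1,0), (−√2/2,√2/2), (0,−1), (√2/2,√2/2).
#1 (1, 0, 0, -1): internal (0.29289, -0.70711); octagon support 0.70711 vs apothem 1 → ∈ W
#2 (0, 0, -1, -1): internal (-0.70711, 0.29289); octagon support 0.70711 vs apothem 1 → ∈ W
#3 (0, -1, 0, -1): internal (0.00000, -1.41421); octagon support 1.41421 vs apothem 1 → ∉ W
#4 (-1, 1, 0, 0): internal (-1.70711, 0.70711); octagon support 1.70711 vs apothem 1 → ∉ W
#5 (0, 1, -2, -3): internal (-2.82843, 0.58579); octagon support 2.82843 vs apothem 1 → ∉ W
#6 (0, 1, 0, 1): internal (0.00000, 1.41421); octagon support 1.41421 vs apothem 1 → ∉ W
#7 (1, 0, -2, 1): internal (1.70711, 2.70711); octagon support 3.12132 vs apothem 1 → ∉ W
#8 (1, 0, 0, 1): internal (1.70711, 0.70711); octagon support 1.70711 vs apothem 1 → ∉ W
#9 (3, 3, 3, -2): internal (-0.53553, -2.29289); octagon support 2.29289 vs apothem 1 → ∉ W

1, 2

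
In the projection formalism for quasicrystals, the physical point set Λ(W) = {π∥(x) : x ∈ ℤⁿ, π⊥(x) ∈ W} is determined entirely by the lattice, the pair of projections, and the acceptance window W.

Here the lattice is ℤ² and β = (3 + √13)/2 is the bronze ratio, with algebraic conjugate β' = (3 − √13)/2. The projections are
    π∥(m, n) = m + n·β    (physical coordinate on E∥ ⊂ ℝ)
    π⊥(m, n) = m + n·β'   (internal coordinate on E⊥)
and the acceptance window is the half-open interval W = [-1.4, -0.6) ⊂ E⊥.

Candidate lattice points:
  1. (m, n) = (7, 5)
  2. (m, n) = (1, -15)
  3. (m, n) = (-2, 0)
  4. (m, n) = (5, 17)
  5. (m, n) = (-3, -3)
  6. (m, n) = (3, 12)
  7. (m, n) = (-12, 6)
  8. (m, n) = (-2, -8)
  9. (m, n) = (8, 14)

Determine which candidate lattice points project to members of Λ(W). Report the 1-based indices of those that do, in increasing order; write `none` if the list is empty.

β' = (3−√13)/2 ≈ -0.3028.
candidate 1: (m,n)=(7,5) → π∥ = 7+5·β ≈ 23.5139, π⊥ = 7+5·β' ≈ 5.4861 ∉ [-1.4, -0.6) ⇒ out
candidate 2: (m,n)=(1,-15) → π∥ = 1-15·β ≈ -48.5416, π⊥ = 1-15·β' ≈ 5.5416 ∉ [-1.4, -0.6) ⇒ out
candidate 3: (m,n)=(-2,0) → π∥ = -2+0·β ≈ -2.0000, π⊥ = -2+0·β' ≈ -2.0000 ∉ [-1.4, -0.6) ⇒ out
candidate 4: (m,n)=(5,17) → π∥ = 5+17·β ≈ 61.1472, π⊥ = 5+17·β' ≈ -0.1472 ∉ [-1.4, -0.6) ⇒ out
candidate 5: (m,n)=(-3,-3) → π∥ = -3-3·β ≈ -12.9083, π⊥ = -3-3·β' ≈ -2.0917 ∉ [-1.4, -0.6) ⇒ out
candidate 6: (m,n)=(3,12) → π∥ = 3+12·β ≈ 42.6333, π⊥ = 3+12·β' ≈ -0.6333 ∈ [-1.4, -0.6) ⇒ IN Λ
candidate 7: (m,n)=(-12,6) → π∥ = -12+6·β ≈ 7.8167, π⊥ = -12+6·β' ≈ -13.8167 ∉ [-1.4, -0.6) ⇒ out
candidate 8: (m,n)=(-2,-8) → π∥ = -2-8·β ≈ -28.4222, π⊥ = -2-8·β' ≈ 0.4222 ∉ [-1.4, -0.6) ⇒ out
candidate 9: (m,n)=(8,14) → π∥ = 8+14·β ≈ 54.2389, π⊥ = 8+14·β' ≈ 3.7611 ∉ [-1.4, -0.6) ⇒ out

6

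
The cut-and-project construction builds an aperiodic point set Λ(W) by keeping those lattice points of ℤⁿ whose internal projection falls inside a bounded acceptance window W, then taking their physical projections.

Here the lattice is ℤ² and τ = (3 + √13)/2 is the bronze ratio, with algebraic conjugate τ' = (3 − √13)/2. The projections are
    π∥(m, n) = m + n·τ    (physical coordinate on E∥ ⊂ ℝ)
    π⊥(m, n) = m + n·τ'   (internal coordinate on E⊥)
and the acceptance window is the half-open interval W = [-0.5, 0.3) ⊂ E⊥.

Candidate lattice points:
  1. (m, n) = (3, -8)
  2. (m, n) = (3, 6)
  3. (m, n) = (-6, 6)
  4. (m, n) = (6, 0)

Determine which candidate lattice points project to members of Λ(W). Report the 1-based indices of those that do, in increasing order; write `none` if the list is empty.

τ' = (3−√13)/2 ≈ -0.3028.
[1] lift (3,-8): star map gives 5.4222; window check -0.5 ≤ 5.4222 < 0.3 is false → out
[2] lift (3,6): star map gives 1.1833; window check -0.5 ≤ 1.1833 < 0.3 is false → out
[3] lift (-6,6): star map gives -7.8167; window check -0.5 ≤ -7.8167 < 0.3 is false → out
[4] lift (6,0): star map gives 6.0000; window check -0.5 ≤ 6.0000 < 0.3 is false → out

none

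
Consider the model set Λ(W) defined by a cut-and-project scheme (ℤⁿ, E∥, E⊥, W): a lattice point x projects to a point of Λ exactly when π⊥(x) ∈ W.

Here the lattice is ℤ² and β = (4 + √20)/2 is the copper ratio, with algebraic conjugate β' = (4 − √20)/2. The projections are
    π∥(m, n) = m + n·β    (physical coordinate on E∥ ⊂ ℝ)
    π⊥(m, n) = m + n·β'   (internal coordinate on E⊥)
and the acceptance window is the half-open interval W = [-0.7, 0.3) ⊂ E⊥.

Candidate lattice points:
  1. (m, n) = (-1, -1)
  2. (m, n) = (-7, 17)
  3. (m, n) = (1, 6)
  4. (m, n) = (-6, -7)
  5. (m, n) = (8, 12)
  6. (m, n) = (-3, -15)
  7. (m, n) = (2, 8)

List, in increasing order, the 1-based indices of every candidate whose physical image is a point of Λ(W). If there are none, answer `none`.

3, 7

β' = (4−√20)/2 ≈ -0.2361.
#1 (-1,-1): internal coord -1 + (-1)·β' = -0.7639; -0.7639 ∉ [-0.7, 0.3) → out
#2 (-7,17): internal coord -7 + (17)·β' = -11.0132; -11.0132 ∉ [-0.7, 0.3) → out
#3 (1,6): internal coord 1 + (6)·β' = -0.4164; -0.4164 ∈ [-0.7, 0.3) → IN Λ
#4 (-6,-7): internal coord -6 + (-7)·β' = -4.3475; -4.3475 ∉ [-0.7, 0.3) → out
#5 (8,12): internal coord 8 + (12)·β' = +5.1672; +5.1672 ∉ [-0.7, 0.3) → out
#6 (-3,-15): internal coord -3 + (-15)·β' = +0.5410; +0.5410 ∉ [-0.7, 0.3) → out
#7 (2,8): internal coord 2 + (8)·β' = +0.1115; +0.1115 ∈ [-0.7, 0.3) → IN Λ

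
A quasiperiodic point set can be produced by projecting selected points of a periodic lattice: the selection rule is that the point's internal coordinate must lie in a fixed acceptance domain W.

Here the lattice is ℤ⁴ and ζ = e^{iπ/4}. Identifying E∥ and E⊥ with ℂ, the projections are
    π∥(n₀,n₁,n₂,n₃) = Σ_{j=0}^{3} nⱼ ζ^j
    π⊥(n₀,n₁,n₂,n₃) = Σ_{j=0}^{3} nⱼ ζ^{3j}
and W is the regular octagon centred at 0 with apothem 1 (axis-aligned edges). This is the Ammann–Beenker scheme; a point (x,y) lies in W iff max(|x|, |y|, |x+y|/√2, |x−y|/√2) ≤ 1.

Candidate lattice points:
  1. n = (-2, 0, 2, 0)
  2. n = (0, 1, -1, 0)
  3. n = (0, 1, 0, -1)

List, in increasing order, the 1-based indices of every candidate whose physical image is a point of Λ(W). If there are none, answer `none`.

none

Internal map: ζ^{3j} for j=0..3 gives (1,0), (−√2/2,√2/2), (0,−1), (√2/2,√2/2).
candidate 1: n = (-2, 0, 2, 0) → π⊥ ≈ (-2.00000, -2.00000); max(|x|,|y|,|x±y|/√2) = 2.82843 > 1 ⇒ ∉ W
candidate 2: n = (0, 1, -1, 0) → π⊥ ≈ (-0.70711, +1.70711); max(|x|,|y|,|x±y|/√2) = 1.70711 > 1 ⇒ ∉ W
candidate 3: n = (0, 1, 0, -1) → π⊥ ≈ (-1.41421, +0.00000); max(|x|,|y|,|x±y|/√2) = 1.41421 > 1 ⇒ ∉ W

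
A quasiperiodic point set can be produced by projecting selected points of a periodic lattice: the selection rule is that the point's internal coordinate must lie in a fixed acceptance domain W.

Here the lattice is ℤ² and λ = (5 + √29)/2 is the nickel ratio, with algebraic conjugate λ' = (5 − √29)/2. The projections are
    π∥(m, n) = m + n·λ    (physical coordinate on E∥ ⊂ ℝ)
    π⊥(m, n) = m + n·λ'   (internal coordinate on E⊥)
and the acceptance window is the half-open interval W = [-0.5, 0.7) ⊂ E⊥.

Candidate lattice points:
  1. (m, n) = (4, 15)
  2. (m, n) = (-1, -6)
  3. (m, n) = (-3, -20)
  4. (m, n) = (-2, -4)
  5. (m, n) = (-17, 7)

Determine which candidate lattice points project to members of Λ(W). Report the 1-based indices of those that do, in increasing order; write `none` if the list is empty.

Numerically λ ≈ 5.19258 and λ' = −1/λ ≈ -0.19258.
candidate 1: (m,n)=(4,15) → π∥ = 4+15·λ ≈ 81.88874, π⊥ = 4+15·λ' ≈ 1.11126 ∉ [-0.5, 0.7) ⇒ out
candidate 2: (m,n)=(-1,-6) → π∥ = -1-6·λ ≈ -32.15549, π⊥ = -1-6·λ' ≈ 0.15549 ∈ [-0.5, 0.7) ⇒ IN Λ
candidate 3: (m,n)=(-3,-20) → π∥ = -3-20·λ ≈ -106.85165, π⊥ = -3-20·λ' ≈ 0.85165 ∉ [-0.5, 0.7) ⇒ out
candidate 4: (m,n)=(-2,-4) → π∥ = -2-4·λ ≈ -22.77033, π⊥ = -2-4·λ' ≈ -1.22967 ∉ [-0.5, 0.7) ⇒ out
candidate 5: (m,n)=(-17,7) → π∥ = -17+7·λ ≈ 19.34808, π⊥ = -17+7·λ' ≈ -18.34808 ∉ [-0.5, 0.7) ⇒ out

2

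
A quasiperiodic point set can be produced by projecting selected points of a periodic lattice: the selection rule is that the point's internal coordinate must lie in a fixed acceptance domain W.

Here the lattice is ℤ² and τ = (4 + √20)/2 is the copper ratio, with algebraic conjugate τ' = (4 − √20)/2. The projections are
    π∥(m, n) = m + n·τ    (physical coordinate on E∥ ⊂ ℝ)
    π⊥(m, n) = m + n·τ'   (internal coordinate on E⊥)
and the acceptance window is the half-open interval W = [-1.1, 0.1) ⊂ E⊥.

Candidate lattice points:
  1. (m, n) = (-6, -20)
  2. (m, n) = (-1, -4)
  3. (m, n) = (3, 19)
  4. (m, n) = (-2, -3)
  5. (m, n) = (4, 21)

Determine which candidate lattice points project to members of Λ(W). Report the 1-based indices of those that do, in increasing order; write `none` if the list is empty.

Compute τ' = (4−√20)/2 = -0.2361, so π⊥(m,n) = m -0.2361·n.
candidate 1: (m,n)=(-6,-20) → π∥ = -6-20·τ ≈ -90.7214, π⊥ = -6-20·τ' ≈ -1.2786 ∉ [-1.1, 0.1) ⇒ out
candidate 2: (m,n)=(-1,-4) → π∥ = -1-4·τ ≈ -17.9443, π⊥ = -1-4·τ' ≈ -0.0557 ∈ [-1.1, 0.1) ⇒ IN Λ
candidate 3: (m,n)=(3,19) → π∥ = 3+19·τ ≈ 83.4853, π⊥ = 3+19·τ' ≈ -1.4853 ∉ [-1.1, 0.1) ⇒ out
candidate 4: (m,n)=(-2,-3) → π∥ = -2-3·τ ≈ -14.7082, π⊥ = -2-3·τ' ≈ -1.2918 ∉ [-1.1, 0.1) ⇒ out
candidate 5: (m,n)=(4,21) → π∥ = 4+21·τ ≈ 92.9574, π⊥ = 4+21·τ' ≈ -0.9574 ∈ [-1.1, 0.1) ⇒ IN Λ

2, 5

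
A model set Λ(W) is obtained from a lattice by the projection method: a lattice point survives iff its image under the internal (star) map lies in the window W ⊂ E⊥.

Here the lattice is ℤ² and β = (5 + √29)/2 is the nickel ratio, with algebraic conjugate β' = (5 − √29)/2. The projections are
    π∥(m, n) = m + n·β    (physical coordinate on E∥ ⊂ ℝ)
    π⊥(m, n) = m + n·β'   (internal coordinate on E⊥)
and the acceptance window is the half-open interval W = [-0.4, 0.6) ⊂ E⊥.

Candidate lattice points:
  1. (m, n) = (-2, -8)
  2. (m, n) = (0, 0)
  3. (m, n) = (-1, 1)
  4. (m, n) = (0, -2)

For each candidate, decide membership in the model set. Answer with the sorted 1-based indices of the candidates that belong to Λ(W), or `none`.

β' = (5−√29)/2 ≈ -0.19258.
candidate 1: (m,n)=(-2,-8) → π∥ = -2-8·β ≈ -43.54066, π⊥ = -2-8·β' ≈ -0.45934 ∉ [-0.4, 0.6) ⇒ out
candidate 2: (m,n)=(0,0) → π∥ = 0+0·β ≈ 0.00000, π⊥ = 0+0·β' ≈ 0.00000 ∈ [-0.4, 0.6) ⇒ IN Λ
candidate 3: (m,n)=(-1,1) → π∥ = -1+1·β ≈ 4.19258, π⊥ = -1+1·β' ≈ -1.19258 ∉ [-0.4, 0.6) ⇒ out
candidate 4: (m,n)=(0,-2) → π∥ = 0-2·β ≈ -10.38516, π⊥ = 0-2·β' ≈ 0.38516 ∈ [-0.4, 0.6) ⇒ IN Λ

2, 4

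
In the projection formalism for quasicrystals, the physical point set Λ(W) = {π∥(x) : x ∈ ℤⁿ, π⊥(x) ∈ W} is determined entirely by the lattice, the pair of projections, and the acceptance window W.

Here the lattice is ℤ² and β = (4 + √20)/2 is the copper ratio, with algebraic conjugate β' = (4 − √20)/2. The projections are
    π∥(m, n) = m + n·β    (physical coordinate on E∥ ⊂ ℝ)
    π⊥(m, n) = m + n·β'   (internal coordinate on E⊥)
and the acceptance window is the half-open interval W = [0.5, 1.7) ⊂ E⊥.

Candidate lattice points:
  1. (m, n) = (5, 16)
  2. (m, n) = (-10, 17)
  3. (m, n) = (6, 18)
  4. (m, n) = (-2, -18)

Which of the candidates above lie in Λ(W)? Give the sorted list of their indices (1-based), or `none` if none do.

β' = (4−√20)/2 ≈ -0.236068.
[1] lift (5,16): star map gives 1.222912; window check 0.5 ≤ 1.222912 < 1.7 is true → IN Λ
[2] lift (-10,17): star map gives -14.013156; window check 0.5 ≤ -14.013156 < 1.7 is false → out
[3] lift (6,18): star map gives 1.750776; window check 0.5 ≤ 1.750776 < 1.7 is false → out
[4] lift (-2,-18): star map gives 2.249224; window check 0.5 ≤ 2.249224 < 1.7 is false → out

1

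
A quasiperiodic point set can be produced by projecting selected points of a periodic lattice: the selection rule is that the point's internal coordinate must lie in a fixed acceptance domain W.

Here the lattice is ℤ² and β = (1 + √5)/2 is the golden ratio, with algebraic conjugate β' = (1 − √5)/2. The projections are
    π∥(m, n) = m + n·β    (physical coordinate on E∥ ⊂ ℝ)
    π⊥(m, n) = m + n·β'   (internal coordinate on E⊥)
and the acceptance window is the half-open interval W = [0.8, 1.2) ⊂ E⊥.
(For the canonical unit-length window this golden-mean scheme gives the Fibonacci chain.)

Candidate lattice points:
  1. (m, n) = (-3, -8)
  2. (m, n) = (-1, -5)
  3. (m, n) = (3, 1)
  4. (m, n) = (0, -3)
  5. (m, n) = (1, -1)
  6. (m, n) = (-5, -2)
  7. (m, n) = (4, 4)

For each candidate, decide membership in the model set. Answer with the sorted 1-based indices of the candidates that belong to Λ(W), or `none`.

Numerically β ≈ 1.6180 and β' = −1/β ≈ -0.6180.
[1] lift (-3,-8): star map gives 1.9443; window check 0.8 ≤ 1.9443 < 1.2 is false → out
[2] lift (-1,-5): star map gives 2.0902; window check 0.8 ≤ 2.0902 < 1.2 is false → out
[3] lift (3,1): star map gives 2.3820; window check 0.8 ≤ 2.3820 < 1.2 is false → out
[4] lift (0,-3): star map gives 1.8541; window check 0.8 ≤ 1.8541 < 1.2 is false → out
[5] lift (1,-1): star map gives 1.6180; window check 0.8 ≤ 1.6180 < 1.2 is false → out
[6] lift (-5,-2): star map gives -3.7639; window check 0.8 ≤ -3.7639 < 1.2 is false → out
[7] lift (4,4): star map gives 1.5279; window check 0.8 ≤ 1.5279 < 1.2 is false → out

none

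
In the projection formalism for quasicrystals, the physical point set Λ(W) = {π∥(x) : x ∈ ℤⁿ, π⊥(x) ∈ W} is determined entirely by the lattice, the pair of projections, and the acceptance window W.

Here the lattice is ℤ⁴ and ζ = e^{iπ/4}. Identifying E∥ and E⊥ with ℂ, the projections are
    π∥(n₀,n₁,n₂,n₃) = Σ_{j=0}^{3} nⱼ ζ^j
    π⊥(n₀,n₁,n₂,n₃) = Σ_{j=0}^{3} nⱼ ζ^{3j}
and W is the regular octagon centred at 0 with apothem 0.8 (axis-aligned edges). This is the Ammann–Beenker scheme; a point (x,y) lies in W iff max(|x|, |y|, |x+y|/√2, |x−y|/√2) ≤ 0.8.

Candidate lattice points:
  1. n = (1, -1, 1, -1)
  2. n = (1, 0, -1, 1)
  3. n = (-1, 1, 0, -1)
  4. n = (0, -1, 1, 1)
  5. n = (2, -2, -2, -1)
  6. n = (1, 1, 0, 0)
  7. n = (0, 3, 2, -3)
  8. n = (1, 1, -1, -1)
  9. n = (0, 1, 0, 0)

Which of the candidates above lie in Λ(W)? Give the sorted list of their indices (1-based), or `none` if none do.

π⊥(n) = n₀ + n₁ζ³ + n₂ζ⁶ + n₃ζ⁹ where ζ = e^{iπ/4}.
candidate 1: n = (1, -1, 1, -1) → π⊥ ≈ (+1.000000, -2.414214); max(|x|,|y|,|x±y|/√2) = 2.414214 > 0.8 ⇒ ∉ W
candidate 2: n = (1, 0, -1, 1) → π⊥ ≈ (+1.707107, +1.707107); max(|x|,|y|,|x±y|/√2) = 2.414214 > 0.8 ⇒ ∉ W
candidate 3: n = (-1, 1, 0, -1) → π⊥ ≈ (-2.414214, +0.000000); max(|x|,|y|,|x±y|/√2) = 2.414214 > 0.8 ⇒ ∉ W
candidate 4: n = (0, -1, 1, 1) → π⊥ ≈ (+1.414214, -1.000000); max(|x|,|y|,|x±y|/√2) = 1.707107 > 0.8 ⇒ ∉ W
candidate 5: n = (2, -2, -2, -1) → π⊥ ≈ (+2.707107, -0.121320); max(|x|,|y|,|x±y|/√2) = 2.707107 > 0.8 ⇒ ∉ W
candidate 6: n = (1, 1, 0, 0) → π⊥ ≈ (+0.292893, +0.707107); max(|x|,|y|,|x±y|/√2) = 0.707107 ≤ 0.8 ⇒ ∈ W
candidate 7: n = (0, 3, 2, -3) → π⊥ ≈ (-4.242641, -2.000000); max(|x|,|y|,|x±y|/√2) = 4.414214 > 0.8 ⇒ ∉ W
candidate 8: n = (1, 1, -1, -1) → π⊥ ≈ (-0.414214, +1.000000); max(|x|,|y|,|x±y|/√2) = 1.000000 > 0.8 ⇒ ∉ W
candidate 9: n = (0, 1, 0, 0) → π⊥ ≈ (-0.707107, +0.707107); max(|x|,|y|,|x±y|/√2) = 1.000000 > 0.8 ⇒ ∉ W

6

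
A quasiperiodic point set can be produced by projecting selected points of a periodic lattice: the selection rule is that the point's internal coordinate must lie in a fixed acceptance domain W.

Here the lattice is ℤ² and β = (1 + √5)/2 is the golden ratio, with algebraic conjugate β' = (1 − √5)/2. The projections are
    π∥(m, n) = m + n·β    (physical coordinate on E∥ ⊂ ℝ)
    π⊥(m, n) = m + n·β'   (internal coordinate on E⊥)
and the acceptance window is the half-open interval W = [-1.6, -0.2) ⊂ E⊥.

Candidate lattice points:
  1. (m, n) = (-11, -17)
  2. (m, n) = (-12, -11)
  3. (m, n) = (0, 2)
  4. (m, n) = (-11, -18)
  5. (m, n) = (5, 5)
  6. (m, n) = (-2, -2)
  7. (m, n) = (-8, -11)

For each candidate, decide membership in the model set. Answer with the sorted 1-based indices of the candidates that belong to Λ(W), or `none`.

1, 3, 6, 7

Numerically β ≈ 1.618034 and β' = −1/β ≈ -0.618034.
[1] lift (-11,-17): star map gives -0.493422; window check -1.6 ≤ -0.493422 < -0.2 is true → IN Λ
[2] lift (-12,-11): star map gives -5.201626; window check -1.6 ≤ -5.201626 < -0.2 is false → out
[3] lift (0,2): star map gives -1.236068; window check -1.6 ≤ -1.236068 < -0.2 is true → IN Λ
[4] lift (-11,-18): star map gives 0.124612; window check -1.6 ≤ 0.124612 < -0.2 is false → out
[5] lift (5,5): star map gives 1.909830; window check -1.6 ≤ 1.909830 < -0.2 is false → out
[6] lift (-2,-2): star map gives -0.763932; window check -1.6 ≤ -0.763932 < -0.2 is true → IN Λ
[7] lift (-8,-11): star map gives -1.201626; window check -1.6 ≤ -1.201626 < -0.2 is true → IN Λ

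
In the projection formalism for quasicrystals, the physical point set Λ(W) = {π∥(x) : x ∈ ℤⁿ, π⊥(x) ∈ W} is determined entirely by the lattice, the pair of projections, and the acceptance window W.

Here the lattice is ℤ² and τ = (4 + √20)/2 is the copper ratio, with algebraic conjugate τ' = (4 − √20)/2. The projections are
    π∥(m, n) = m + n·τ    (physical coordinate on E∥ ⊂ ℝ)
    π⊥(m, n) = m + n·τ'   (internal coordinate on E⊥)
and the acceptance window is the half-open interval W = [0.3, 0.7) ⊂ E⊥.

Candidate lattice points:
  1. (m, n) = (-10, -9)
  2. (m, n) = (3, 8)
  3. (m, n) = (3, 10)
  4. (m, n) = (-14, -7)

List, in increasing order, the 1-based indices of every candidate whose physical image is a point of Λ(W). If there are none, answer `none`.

3

τ' = (4−√20)/2 ≈ -0.2361.
#1 (-10,-9): internal coord -10 + (-9)·τ' = -7.8754; -7.8754 ∉ [0.3, 0.7) → out
#2 (3,8): internal coord 3 + (8)·τ' = +1.1115; +1.1115 ∉ [0.3, 0.7) → out
#3 (3,10): internal coord 3 + (10)·τ' = +0.6393; +0.6393 ∈ [0.3, 0.7) → IN Λ
#4 (-14,-7): internal coord -14 + (-7)·τ' = -12.3475; -12.3475 ∉ [0.3, 0.7) → out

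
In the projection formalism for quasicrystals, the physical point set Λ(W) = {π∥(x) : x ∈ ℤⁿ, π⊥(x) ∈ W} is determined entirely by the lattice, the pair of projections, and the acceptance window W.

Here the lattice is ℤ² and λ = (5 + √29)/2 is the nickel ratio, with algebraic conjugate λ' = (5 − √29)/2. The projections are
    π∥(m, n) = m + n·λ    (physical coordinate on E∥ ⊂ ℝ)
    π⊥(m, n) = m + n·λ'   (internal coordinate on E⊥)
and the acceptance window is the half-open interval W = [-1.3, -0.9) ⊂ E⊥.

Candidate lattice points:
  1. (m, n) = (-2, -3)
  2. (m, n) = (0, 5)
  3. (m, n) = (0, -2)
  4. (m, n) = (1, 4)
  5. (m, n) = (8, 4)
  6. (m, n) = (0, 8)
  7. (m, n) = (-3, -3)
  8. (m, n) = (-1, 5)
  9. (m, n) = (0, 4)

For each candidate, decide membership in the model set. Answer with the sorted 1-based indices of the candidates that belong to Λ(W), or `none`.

Numerically λ ≈ 5.192582 and λ' = −1/λ ≈ -0.192582.
candidate 1: (m,n)=(-2,-3) → π∥ = -2-3·λ ≈ -17.577747, π⊥ = -2-3·λ' ≈ -1.422253 ∉ [-1.3, -0.9) ⇒ out
candidate 2: (m,n)=(0,5) → π∥ = 0+5·λ ≈ 25.962912, π⊥ = 0+5·λ' ≈ -0.962912 ∈ [-1.3, -0.9) ⇒ IN Λ
candidate 3: (m,n)=(0,-2) → π∥ = 0-2·λ ≈ -10.385165, π⊥ = 0-2·λ' ≈ 0.385165 ∉ [-1.3, -0.9) ⇒ out
candidate 4: (m,n)=(1,4) → π∥ = 1+4·λ ≈ 21.770330, π⊥ = 1+4·λ' ≈ 0.229670 ∉ [-1.3, -0.9) ⇒ out
candidate 5: (m,n)=(8,4) → π∥ = 8+4·λ ≈ 28.770330, π⊥ = 8+4·λ' ≈ 7.229670 ∉ [-1.3, -0.9) ⇒ out
candidate 6: (m,n)=(0,8) → π∥ = 0+8·λ ≈ 41.540659, π⊥ = 0+8·λ' ≈ -1.540659 ∉ [-1.3, -0.9) ⇒ out
candidate 7: (m,n)=(-3,-3) → π∥ = -3-3·λ ≈ -18.577747, π⊥ = -3-3·λ' ≈ -2.422253 ∉ [-1.3, -0.9) ⇒ out
candidate 8: (m,n)=(-1,5) → π∥ = -1+5·λ ≈ 24.962912, π⊥ = -1+5·λ' ≈ -1.962912 ∉ [-1.3, -0.9) ⇒ out
candidate 9: (m,n)=(0,4) → π∥ = 0+4·λ ≈ 20.770330, π⊥ = 0+4·λ' ≈ -0.770330 ∉ [-1.3, -0.9) ⇒ out

2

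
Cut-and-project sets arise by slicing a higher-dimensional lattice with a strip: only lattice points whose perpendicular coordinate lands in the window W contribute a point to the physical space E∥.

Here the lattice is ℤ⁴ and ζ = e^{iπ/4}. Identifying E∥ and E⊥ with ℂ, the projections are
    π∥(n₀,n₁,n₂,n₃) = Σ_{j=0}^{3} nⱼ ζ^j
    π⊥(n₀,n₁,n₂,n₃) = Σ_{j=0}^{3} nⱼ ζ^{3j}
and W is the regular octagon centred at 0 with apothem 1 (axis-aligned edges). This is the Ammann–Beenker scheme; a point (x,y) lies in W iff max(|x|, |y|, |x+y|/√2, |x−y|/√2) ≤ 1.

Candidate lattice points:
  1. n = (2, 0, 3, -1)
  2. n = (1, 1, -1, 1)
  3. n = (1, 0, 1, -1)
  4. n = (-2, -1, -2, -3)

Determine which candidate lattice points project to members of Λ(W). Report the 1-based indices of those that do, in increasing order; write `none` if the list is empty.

With ζ = e^{iπ/4} the internal vectors are ζ^0,ζ^3,ζ^6,ζ^9.
candidate 1: n = (2, 0, 3, -1) → π⊥ ≈ (+1.2929, -3.7071); max(|x|,|y|,|x±y|/√2) = 3.7071 > 1 ⇒ ∉ W
candidate 2: n = (1, 1, -1, 1) → π⊥ ≈ (+1.0000, +2.4142); max(|x|,|y|,|x±y|/√2) = 2.4142 > 1 ⇒ ∉ W
candidate 3: n = (1, 0, 1, -1) → π⊥ ≈ (+0.2929, -1.7071); max(|x|,|y|,|x±y|/√2) = 1.7071 > 1 ⇒ ∉ W
candidate 4: n = (-2, -1, -2, -3) → π⊥ ≈ (-3.4142, -0.8284); max(|x|,|y|,|x±y|/√2) = 3.4142 > 1 ⇒ ∉ W

none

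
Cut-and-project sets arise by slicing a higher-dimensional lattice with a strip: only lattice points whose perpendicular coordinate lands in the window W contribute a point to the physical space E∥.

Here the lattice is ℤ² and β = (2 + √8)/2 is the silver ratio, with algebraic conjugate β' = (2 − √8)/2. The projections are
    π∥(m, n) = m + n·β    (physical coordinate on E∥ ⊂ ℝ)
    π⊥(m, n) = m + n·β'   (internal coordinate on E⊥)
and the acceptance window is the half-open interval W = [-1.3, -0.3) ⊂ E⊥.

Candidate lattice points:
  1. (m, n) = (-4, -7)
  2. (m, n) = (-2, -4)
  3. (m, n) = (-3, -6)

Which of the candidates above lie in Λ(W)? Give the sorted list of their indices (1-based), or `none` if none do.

1, 2, 3

Compute β' = (2−√8)/2 = -0.4142, so π⊥(m,n) = m -0.4142·n.
candidate 1: (m,n)=(-4,-7) → π∥ = -4-7·β ≈ -20.8995, π⊥ = -4-7·β' ≈ -1.1005 ∈ [-1.3, -0.3) ⇒ IN Λ
candidate 2: (m,n)=(-2,-4) → π∥ = -2-4·β ≈ -11.6569, π⊥ = -2-4·β' ≈ -0.3431 ∈ [-1.3, -0.3) ⇒ IN Λ
candidate 3: (m,n)=(-3,-6) → π∥ = -3-6·β ≈ -17.4853, π⊥ = -3-6·β' ≈ -0.5147 ∈ [-1.3, -0.3) ⇒ IN Λ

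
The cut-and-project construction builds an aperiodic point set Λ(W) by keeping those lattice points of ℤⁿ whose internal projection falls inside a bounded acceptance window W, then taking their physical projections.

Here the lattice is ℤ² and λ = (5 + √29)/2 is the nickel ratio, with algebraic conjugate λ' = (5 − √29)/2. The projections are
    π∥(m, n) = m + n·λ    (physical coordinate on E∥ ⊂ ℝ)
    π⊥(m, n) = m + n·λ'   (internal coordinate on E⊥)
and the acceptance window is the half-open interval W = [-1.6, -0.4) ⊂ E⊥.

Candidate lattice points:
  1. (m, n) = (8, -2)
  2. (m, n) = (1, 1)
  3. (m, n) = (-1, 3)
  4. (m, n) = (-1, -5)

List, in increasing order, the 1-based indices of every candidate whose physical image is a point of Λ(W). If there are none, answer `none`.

Compute λ' = (5−√29)/2 = -0.1926, so π⊥(m,n) = m -0.1926·n.
candidate 1: (m,n)=(8,-2) → π∥ = 8-2·λ ≈ -2.3852, π⊥ = 8-2·λ' ≈ 8.3852 ∉ [-1.6, -0.4) ⇒ out
candidate 2: (m,n)=(1,1) → π∥ = 1+1·λ ≈ 6.1926, π⊥ = 1+1·λ' ≈ 0.8074 ∉ [-1.6, -0.4) ⇒ out
candidate 3: (m,n)=(-1,3) → π∥ = -1+3·λ ≈ 14.5777, π⊥ = -1+3·λ' ≈ -1.5777 ∈ [-1.6, -0.4) ⇒ IN Λ
candidate 4: (m,n)=(-1,-5) → π∥ = -1-5·λ ≈ -26.9629, π⊥ = -1-5·λ' ≈ -0.0371 ∉ [-1.6, -0.4) ⇒ out

3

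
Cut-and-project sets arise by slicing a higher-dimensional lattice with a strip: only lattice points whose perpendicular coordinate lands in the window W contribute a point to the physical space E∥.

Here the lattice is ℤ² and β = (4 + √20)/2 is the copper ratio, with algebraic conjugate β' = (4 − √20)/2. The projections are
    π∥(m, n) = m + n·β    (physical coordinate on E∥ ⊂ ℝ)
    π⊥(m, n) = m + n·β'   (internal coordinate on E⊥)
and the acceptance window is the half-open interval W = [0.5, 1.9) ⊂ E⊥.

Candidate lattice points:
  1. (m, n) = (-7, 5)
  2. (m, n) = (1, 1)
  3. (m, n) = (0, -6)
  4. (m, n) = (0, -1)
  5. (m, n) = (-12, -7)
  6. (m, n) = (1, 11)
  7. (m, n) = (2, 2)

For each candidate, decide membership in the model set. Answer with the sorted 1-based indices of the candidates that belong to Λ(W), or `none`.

β' = (4−√20)/2 ≈ -0.23607.
candidate 1: (m,n)=(-7,5) → π∥ = -7+5·β ≈ 14.18034, π⊥ = -7+5·β' ≈ -8.18034 ∉ [0.5, 1.9) ⇒ out
candidate 2: (m,n)=(1,1) → π∥ = 1+1·β ≈ 5.23607, π⊥ = 1+1·β' ≈ 0.76393 ∈ [0.5, 1.9) ⇒ IN Λ
candidate 3: (m,n)=(0,-6) → π∥ = 0-6·β ≈ -25.41641, π⊥ = 0-6·β' ≈ 1.41641 ∈ [0.5, 1.9) ⇒ IN Λ
candidate 4: (m,n)=(0,-1) → π∥ = 0-1·β ≈ -4.23607, π⊥ = 0-1·β' ≈ 0.23607 ∉ [0.5, 1.9) ⇒ out
candidate 5: (m,n)=(-12,-7) → π∥ = -12-7·β ≈ -41.65248, π⊥ = -12-7·β' ≈ -10.34752 ∉ [0.5, 1.9) ⇒ out
candidate 6: (m,n)=(1,11) → π∥ = 1+11·β ≈ 47.59675, π⊥ = 1+11·β' ≈ -1.59675 ∉ [0.5, 1.9) ⇒ out
candidate 7: (m,n)=(2,2) → π∥ = 2+2·β ≈ 10.47214, π⊥ = 2+2·β' ≈ 1.52786 ∈ [0.5, 1.9) ⇒ IN Λ

2, 3, 7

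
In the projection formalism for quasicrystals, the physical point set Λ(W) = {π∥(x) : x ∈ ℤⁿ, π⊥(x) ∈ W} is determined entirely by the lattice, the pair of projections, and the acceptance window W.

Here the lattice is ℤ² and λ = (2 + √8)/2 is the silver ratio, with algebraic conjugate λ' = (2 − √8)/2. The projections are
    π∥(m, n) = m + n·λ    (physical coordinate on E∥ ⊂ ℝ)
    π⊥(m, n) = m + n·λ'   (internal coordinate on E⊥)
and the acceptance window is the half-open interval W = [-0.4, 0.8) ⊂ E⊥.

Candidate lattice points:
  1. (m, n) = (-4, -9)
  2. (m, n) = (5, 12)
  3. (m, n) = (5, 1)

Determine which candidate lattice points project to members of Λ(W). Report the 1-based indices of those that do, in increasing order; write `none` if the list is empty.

λ' = (2−√8)/2 ≈ -0.414214.
#1 (-4,-9): internal coord -4 + (-9)·λ' = -0.272078; -0.272078 ∈ [-0.4, 0.8) → IN Λ
#2 (5,12): internal coord 5 + (12)·λ' = +0.029437; +0.029437 ∈ [-0.4, 0.8) → IN Λ
#3 (5,1): internal coord 5 + (1)·λ' = +4.585786; +4.585786 ∉ [-0.4, 0.8) → out

1, 2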